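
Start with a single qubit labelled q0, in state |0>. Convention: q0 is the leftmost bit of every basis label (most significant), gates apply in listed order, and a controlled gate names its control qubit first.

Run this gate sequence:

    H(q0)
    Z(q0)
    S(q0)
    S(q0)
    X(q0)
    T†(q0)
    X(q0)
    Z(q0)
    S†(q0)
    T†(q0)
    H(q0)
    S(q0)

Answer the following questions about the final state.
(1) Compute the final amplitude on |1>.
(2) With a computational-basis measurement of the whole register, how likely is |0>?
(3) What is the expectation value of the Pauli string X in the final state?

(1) The amplitude on |1> is sqrt(2)/2.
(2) The probability of measuring |0> is 1/2.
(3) The expectation value of X is 1.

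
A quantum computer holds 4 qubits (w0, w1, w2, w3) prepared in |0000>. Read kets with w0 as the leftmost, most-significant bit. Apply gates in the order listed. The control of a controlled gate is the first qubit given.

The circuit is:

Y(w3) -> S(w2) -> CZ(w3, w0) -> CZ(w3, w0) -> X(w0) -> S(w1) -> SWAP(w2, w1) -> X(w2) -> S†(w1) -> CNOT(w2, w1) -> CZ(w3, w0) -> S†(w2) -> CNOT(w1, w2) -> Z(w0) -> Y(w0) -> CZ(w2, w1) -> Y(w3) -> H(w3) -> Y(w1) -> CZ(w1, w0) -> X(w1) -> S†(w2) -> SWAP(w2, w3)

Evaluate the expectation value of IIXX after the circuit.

The expectation value of IIXX is 0.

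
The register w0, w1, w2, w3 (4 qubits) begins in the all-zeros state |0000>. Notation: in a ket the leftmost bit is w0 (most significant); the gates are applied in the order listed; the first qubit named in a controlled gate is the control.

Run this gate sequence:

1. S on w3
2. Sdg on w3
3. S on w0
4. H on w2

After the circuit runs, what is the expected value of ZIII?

In the final state, ZIII has expectation 1. Key observation: steps 1-2 multiply out to the identity, so the circuit reduces to the remaining gates.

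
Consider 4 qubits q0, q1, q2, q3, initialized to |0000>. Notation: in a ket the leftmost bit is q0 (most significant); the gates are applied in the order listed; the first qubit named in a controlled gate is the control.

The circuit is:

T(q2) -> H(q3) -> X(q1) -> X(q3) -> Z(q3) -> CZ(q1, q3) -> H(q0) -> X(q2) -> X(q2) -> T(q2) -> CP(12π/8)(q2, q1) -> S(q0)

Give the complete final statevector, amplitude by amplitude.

The final amplitudes are 1/2 on |0100>, 1/2 on |0101>, I/2 on |1100>, I/2 on |1101>, and 0 on every other basis state. Key observation: the block from step 8 through step 9 cancels to the identity and can be dropped.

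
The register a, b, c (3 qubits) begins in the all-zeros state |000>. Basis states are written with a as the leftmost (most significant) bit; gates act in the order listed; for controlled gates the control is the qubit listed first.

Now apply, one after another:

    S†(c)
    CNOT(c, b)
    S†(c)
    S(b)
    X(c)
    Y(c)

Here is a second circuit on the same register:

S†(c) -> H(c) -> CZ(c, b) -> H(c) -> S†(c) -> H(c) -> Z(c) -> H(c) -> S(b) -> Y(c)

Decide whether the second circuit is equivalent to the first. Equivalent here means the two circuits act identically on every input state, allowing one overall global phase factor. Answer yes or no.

No: there is an input state on which the two circuits produce genuinely different outputs (not merely differing by a phase).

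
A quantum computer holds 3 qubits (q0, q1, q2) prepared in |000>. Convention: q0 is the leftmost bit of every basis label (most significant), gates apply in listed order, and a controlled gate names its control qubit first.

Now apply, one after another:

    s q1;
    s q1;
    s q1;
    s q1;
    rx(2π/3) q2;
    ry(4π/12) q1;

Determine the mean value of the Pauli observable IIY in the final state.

The expectation value of IIY is -sqrt(3)/2. Key observation: steps 1-4 multiply out to the identity, so the circuit reduces to the remaining gates.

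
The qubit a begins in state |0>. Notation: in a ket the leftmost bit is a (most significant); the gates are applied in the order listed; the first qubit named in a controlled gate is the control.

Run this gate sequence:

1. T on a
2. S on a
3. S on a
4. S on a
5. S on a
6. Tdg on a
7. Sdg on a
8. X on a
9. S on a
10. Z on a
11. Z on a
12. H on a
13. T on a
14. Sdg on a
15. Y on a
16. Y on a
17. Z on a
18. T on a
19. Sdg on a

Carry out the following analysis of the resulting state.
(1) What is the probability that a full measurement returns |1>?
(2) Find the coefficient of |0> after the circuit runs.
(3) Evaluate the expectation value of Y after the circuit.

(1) The probability of measuring |1> is 1/2. Key observation: steps 2-5 multiply out to the identity, so the circuit reduces to the remaining gates.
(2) |0> carries amplitude sqrt(2)*I/2 in the final state.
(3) In the final state, Y has expectation -1.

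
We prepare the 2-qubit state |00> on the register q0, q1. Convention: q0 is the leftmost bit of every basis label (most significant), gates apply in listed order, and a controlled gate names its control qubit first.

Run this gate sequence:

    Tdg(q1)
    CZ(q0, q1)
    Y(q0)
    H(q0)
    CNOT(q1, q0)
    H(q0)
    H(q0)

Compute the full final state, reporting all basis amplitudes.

The final amplitudes are sqrt(2)*I/2 on |00>, 0 on |01>, -sqrt(2)*I/2 on |10>, 0 on |11>. Key observation: steps 6-7 multiply out to the identity, so the circuit reduces to the remaining gates.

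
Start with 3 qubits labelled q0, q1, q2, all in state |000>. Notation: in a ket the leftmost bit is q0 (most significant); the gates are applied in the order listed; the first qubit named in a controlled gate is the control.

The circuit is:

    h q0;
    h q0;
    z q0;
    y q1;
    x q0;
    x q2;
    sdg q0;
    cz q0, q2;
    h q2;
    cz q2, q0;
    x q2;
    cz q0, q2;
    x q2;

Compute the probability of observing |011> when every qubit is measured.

Outcome |011> occurs with probability 0. Key observation: the block from step 1 through step 2 cancels to the identity and can be dropped.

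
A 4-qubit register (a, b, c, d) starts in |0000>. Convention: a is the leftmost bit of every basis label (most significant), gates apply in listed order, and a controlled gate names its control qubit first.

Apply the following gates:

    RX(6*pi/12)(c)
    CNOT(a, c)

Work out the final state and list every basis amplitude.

The final amplitudes are sqrt(2)/2 on |0000>, -sqrt(2)*I/2 on |0010>, and 0 on every other basis state.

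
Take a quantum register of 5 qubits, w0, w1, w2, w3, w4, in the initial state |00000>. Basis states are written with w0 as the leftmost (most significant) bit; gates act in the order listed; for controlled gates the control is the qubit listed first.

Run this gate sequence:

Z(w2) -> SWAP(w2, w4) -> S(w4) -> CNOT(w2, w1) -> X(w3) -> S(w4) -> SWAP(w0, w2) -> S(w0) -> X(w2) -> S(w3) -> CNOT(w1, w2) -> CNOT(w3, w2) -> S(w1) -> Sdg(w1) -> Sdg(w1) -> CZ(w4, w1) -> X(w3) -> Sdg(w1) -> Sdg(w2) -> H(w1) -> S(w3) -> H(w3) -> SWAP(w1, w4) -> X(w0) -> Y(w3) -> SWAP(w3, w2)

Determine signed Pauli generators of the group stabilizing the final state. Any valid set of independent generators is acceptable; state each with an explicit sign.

One valid set of independent stabilizer generators is -IIXII, +IIIIX, -ZIIII, +IZIII, +IIIZI (any independent generating set of the same group is equally correct). Key observation: the block from step 13 through step 14 cancels to the identity and can be dropped.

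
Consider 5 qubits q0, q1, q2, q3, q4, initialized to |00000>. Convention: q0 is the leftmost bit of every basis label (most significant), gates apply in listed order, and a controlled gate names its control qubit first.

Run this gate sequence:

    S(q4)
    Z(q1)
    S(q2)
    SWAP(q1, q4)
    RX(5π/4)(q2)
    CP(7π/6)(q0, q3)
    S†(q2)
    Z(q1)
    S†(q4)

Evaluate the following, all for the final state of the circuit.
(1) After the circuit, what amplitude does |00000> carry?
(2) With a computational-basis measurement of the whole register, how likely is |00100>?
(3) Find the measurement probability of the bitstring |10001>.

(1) The amplitude on |00000> is -sqrt(2 - sqrt(2))/2.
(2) The probability of measuring |00100> is sqrt(2)/4 + 1/2.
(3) A full measurement returns |10001> with probability 0.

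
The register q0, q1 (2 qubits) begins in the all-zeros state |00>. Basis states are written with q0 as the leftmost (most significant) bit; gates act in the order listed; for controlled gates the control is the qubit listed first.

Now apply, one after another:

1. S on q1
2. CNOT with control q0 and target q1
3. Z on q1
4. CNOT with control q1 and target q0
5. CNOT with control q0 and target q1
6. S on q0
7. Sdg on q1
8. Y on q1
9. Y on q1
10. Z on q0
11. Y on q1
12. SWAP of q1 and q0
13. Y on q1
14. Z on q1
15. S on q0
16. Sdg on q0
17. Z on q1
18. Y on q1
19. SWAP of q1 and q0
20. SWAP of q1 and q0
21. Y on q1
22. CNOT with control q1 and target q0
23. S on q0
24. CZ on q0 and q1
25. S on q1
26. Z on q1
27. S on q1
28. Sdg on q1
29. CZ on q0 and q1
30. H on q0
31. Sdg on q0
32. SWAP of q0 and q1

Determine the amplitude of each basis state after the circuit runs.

The final amplitudes are 0 on |00>, 0 on |01>, sqrt(2)*I/2 on |10>, sqrt(2)/2 on |11>.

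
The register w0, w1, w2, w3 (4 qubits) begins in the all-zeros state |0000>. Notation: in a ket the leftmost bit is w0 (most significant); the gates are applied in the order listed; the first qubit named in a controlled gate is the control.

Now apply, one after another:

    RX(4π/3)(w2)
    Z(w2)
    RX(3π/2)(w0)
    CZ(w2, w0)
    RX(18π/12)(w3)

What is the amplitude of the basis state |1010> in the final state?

|1010> carries amplitude sqrt(3)/4 in the final state.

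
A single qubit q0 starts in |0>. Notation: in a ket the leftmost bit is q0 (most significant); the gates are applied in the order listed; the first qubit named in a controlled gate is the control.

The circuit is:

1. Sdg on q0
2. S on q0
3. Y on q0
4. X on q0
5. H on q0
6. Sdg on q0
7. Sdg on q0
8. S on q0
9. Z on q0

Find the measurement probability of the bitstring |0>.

A full measurement returns |0> with probability 1/2.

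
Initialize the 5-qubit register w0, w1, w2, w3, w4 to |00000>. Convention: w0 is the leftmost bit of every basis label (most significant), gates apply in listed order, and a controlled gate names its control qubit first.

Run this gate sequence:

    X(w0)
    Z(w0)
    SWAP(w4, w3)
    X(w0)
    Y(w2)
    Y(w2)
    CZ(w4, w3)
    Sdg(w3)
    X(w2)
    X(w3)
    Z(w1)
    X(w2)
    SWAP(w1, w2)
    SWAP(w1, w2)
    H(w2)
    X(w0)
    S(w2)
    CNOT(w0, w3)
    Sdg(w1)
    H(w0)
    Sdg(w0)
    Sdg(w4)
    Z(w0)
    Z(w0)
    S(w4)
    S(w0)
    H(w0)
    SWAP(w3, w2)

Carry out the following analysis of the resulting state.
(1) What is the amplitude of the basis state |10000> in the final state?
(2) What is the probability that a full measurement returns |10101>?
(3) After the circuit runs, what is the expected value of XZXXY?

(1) The final state's coefficient on |10000> equals -sqrt(2)/2. Key observation: steps 20-27 multiply out to the identity, so the circuit reduces to the remaining gates.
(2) Outcome |10101> occurs with probability 0.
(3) The observable XZXXY averages to 0.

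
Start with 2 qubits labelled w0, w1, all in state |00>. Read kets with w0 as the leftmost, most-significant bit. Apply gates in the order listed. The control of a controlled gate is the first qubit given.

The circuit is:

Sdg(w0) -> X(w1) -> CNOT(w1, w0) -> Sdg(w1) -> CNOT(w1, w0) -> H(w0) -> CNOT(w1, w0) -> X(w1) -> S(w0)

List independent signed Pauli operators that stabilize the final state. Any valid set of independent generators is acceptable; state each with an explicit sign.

One valid set of independent stabilizer generators is +YI, +IZ (any independent generating set of the same group is equally correct).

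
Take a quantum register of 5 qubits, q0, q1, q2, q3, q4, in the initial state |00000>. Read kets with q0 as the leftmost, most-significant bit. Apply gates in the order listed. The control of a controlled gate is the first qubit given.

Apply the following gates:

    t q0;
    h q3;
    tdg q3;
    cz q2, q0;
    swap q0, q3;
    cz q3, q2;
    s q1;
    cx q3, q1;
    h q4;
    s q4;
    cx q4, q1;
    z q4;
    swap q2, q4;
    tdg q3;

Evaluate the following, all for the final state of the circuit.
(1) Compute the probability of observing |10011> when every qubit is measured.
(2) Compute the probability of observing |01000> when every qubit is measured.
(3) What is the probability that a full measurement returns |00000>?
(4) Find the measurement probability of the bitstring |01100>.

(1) Outcome |10011> occurs with probability 0.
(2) The probability of measuring |01000> is 0.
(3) A full measurement returns |00000> with probability 1/4.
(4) The probability of measuring |01100> is 1/4.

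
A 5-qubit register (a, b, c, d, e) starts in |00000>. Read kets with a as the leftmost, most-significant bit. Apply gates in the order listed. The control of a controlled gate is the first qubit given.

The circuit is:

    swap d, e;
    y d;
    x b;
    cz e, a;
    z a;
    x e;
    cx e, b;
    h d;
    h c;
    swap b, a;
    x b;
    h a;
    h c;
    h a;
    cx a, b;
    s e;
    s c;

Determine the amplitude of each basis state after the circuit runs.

After the circuit, the state carries amplitude -sqrt(2)/2 on |01001>, sqrt(2)/2 on |01011>, and 0 on every other basis state.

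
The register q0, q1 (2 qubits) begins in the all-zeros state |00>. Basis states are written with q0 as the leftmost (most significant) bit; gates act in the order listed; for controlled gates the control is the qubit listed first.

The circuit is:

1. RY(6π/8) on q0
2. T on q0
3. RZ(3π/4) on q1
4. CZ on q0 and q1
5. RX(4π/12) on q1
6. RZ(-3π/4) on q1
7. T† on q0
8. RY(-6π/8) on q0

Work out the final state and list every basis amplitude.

The final amplitudes are sqrt(3)/2 on |00>, exp(3*I*pi/4)/2 on |01>, 0 on |10>, 0 on |11>.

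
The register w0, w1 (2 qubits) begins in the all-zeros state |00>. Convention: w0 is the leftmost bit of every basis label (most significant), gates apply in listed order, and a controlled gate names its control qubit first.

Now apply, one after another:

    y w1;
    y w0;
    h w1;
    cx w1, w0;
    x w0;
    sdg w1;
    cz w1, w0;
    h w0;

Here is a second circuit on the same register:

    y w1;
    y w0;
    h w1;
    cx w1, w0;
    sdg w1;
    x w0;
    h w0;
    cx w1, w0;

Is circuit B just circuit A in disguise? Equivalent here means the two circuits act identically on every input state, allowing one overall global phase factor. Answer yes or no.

Yes, they are equivalent — the unitaries differ by at most a global phase.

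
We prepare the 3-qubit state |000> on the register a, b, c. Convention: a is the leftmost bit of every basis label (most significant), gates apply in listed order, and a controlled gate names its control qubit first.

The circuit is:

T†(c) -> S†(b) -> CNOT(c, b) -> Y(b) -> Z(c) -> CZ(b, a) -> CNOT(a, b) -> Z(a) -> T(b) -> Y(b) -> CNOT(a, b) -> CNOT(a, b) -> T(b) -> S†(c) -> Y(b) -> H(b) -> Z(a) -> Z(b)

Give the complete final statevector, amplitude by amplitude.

The resulting statevector has amplitude sqrt(2)*exp(3*I*pi/4)/2 on |000>, sqrt(2)*exp(3*I*pi/4)/2 on |010>, and 0 on every other basis state. Key observation: gates 11-12 undo each other exactly, leaving only the rest of the circuit to track.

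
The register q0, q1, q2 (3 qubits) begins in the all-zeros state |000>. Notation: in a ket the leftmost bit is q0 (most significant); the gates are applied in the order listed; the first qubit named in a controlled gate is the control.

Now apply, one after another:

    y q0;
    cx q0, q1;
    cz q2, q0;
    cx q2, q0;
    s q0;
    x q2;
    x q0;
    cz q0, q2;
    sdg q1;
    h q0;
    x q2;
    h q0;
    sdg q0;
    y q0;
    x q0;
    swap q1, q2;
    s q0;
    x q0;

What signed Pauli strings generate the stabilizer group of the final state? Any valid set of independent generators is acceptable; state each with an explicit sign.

The final state is stabilized by the group generated by -ZII, +IZI, -IIZ; other independent generating sets are equally valid.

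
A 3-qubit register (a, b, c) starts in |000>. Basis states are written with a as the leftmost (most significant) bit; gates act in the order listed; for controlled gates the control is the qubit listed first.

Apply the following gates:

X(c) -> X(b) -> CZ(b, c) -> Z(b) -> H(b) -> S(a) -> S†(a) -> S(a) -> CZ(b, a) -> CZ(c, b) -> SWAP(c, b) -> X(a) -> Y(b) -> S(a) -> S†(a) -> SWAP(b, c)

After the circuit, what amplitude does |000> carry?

The final state's coefficient on |000> equals 0. Key observation: gates 14-15 undo each other exactly, leaving only the rest of the circuit to track.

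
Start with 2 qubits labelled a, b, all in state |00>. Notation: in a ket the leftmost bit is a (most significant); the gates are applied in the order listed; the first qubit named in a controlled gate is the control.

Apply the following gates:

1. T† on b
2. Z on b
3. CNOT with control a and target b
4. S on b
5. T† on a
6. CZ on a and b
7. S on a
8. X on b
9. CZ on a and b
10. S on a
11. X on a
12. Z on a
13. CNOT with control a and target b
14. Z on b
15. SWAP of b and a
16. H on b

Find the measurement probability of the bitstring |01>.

A full measurement returns |01> with probability 1/2.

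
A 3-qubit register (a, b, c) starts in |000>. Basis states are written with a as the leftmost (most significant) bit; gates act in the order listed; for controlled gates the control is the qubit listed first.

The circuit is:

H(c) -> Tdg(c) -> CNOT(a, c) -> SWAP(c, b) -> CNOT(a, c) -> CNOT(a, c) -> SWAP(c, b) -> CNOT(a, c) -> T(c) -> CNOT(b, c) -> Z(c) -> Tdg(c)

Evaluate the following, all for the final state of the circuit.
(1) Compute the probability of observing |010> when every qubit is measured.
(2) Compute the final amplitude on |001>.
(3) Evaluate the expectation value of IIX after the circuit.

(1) A full measurement returns |010> with probability 0.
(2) The amplitude on |001> is sqrt(2)*exp(3*I*pi/4)/2.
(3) The observable IIX averages to -sqrt(2)/2.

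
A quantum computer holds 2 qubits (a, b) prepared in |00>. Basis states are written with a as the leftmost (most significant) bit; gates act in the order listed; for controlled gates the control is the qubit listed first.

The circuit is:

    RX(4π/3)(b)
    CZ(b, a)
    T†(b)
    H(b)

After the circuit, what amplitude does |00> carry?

|00> carries amplitude -sqrt(2)/4 - sqrt(6)*exp(I*pi/4)/4 in the final state.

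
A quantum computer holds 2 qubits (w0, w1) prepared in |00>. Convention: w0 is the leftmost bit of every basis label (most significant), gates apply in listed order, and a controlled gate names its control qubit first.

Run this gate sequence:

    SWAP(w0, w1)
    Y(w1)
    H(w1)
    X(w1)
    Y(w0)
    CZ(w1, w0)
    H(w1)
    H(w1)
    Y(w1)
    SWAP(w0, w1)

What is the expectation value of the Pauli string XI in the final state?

The observable XI averages to -1.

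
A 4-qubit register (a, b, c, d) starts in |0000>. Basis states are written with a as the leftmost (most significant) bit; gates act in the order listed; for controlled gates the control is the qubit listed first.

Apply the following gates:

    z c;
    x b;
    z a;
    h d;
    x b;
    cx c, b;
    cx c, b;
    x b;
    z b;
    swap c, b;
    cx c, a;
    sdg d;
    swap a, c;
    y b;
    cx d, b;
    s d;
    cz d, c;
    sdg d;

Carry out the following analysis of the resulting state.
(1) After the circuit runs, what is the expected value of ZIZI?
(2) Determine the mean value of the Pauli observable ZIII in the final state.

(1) The expectation value of ZIZI is 1. Key observation: the block from step 5 through step 8 cancels to the identity and can be dropped.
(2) The expectation value of ZIII is -1.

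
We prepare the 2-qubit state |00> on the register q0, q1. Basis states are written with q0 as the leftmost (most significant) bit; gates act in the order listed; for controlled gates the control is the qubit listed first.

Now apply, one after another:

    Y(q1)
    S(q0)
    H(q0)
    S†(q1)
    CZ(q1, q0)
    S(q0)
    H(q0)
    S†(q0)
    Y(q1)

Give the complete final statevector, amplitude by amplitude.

After the circuit, the state carries amplitude -1/2 - I/2 on |00>, 0 on |01>, -1/2 - I/2 on |10>, 0 on |11>.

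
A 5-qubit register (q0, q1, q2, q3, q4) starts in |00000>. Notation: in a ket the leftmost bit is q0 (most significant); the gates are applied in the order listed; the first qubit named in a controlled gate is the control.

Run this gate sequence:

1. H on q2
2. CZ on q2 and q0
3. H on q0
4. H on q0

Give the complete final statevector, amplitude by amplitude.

After the circuit, the state carries amplitude sqrt(2)/2 on |00000>, sqrt(2)/2 on |00100>, and 0 on every other basis state. Key observation: steps 3-4 multiply out to the identity, so the circuit reduces to the remaining gates.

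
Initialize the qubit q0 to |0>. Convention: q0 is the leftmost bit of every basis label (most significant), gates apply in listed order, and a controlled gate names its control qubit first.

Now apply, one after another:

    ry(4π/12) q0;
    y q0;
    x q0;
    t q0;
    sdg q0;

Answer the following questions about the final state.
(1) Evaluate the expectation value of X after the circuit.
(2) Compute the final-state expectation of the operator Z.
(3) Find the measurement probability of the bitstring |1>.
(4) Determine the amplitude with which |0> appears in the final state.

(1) In the final state, X has expectation -sqrt(6)/4.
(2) The observable Z averages to 1/2.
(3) Outcome |1> occurs with probability 1/4.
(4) The amplitude on |0> is sqrt(3)*I/2.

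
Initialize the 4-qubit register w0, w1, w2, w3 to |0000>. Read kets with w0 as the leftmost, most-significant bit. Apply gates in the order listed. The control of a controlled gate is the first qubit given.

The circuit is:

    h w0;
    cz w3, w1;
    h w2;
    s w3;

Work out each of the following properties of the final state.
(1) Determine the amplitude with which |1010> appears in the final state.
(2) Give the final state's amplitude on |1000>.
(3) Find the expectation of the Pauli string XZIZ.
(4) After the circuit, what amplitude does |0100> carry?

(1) |1010> carries amplitude 1/2 in the final state.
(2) The final state's coefficient on |1000> equals 1/2.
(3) The expectation value of XZIZ is 1.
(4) The final state's coefficient on |0100> equals 0.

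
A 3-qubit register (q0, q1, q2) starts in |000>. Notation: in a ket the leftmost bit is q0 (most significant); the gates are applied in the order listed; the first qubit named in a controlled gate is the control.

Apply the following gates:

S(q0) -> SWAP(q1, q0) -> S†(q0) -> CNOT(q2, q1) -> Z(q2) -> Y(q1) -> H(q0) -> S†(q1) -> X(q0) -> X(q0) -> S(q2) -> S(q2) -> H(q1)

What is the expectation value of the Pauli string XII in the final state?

In the final state, XII has expectation 1. Key observation: steps 9-10 multiply out to the identity, so the circuit reduces to the remaining gates.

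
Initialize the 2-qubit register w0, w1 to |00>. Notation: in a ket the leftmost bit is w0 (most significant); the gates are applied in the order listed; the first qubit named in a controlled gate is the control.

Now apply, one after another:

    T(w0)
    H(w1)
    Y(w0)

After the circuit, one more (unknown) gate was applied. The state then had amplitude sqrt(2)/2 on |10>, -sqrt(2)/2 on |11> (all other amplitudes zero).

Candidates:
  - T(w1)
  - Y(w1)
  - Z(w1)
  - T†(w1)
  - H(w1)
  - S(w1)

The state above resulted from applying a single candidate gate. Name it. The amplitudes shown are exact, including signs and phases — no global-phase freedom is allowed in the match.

The unique candidate consistent with the amplitudes is Y(w1).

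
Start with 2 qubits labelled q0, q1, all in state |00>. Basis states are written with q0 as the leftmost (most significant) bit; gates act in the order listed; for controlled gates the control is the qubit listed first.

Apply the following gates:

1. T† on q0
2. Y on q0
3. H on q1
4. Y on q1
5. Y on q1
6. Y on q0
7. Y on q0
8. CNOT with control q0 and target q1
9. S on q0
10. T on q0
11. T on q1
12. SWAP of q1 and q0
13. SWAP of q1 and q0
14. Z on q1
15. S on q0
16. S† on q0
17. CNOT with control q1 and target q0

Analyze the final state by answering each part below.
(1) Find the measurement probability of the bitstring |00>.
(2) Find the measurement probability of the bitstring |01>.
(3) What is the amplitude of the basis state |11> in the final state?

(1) The probability of measuring |00> is 0. Key observation: the block from step 15 through step 16 cancels to the identity and can be dropped.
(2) A full measurement returns |01> with probability 1/2.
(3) |11> carries amplitude 0 in the final state.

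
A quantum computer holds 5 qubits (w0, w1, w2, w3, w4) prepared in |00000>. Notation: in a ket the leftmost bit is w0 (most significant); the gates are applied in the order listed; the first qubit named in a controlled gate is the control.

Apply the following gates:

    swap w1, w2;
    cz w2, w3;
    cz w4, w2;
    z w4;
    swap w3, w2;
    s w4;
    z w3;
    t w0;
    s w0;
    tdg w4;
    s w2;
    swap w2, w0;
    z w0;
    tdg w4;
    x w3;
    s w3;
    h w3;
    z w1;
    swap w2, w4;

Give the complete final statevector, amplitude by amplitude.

The resulting statevector has amplitude sqrt(2)*I/2 on |00000>, -sqrt(2)*I/2 on |00010>, and 0 on every other basis state.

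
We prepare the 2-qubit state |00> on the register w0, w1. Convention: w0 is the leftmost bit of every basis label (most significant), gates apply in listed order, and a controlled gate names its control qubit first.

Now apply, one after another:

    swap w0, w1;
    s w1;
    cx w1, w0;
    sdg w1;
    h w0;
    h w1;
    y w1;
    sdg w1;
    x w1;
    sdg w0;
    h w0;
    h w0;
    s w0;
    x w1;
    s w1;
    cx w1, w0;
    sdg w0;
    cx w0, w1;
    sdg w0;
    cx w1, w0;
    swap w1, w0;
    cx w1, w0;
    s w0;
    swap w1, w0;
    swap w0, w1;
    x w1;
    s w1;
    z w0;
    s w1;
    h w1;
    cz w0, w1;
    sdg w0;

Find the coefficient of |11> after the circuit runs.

|11> carries amplitude 0 in the final state. Key observation: gates 8-15 undo each other exactly, leaving only the rest of the circuit to track.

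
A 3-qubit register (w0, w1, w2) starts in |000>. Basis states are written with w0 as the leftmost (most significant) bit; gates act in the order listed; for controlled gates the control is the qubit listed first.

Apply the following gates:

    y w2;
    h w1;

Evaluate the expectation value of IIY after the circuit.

In the final state, IIY has expectation 0.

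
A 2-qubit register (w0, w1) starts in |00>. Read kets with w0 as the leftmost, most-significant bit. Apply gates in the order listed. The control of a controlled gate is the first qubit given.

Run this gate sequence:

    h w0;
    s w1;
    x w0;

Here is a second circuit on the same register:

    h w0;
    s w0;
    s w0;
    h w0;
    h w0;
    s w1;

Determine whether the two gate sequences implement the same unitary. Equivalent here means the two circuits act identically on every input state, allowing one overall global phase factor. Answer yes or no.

No, they are not equivalent — no single phase factor reconciles the two unitaries.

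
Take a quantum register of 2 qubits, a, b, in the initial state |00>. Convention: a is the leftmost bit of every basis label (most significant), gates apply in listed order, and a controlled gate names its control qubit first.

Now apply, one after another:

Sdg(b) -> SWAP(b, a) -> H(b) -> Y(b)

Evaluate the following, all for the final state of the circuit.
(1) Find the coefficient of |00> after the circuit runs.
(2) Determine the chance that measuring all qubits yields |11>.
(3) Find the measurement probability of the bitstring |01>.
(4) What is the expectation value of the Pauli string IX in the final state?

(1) The amplitude on |00> is -sqrt(2)*I/2.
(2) Outcome |11> occurs with probability 0.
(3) Outcome |01> occurs with probability 1/2.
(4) In the final state, IX has expectation -1.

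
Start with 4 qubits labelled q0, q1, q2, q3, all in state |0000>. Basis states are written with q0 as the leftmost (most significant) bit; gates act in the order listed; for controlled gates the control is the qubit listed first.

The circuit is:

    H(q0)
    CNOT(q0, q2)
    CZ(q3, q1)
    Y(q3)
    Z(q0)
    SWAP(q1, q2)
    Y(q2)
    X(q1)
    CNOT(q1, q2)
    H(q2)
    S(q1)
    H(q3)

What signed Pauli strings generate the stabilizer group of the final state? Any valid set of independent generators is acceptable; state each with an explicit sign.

The final state is stabilized by the group generated by -XYZI, -IZXI, -IIIX, -ZZII; other independent generating sets are equally valid.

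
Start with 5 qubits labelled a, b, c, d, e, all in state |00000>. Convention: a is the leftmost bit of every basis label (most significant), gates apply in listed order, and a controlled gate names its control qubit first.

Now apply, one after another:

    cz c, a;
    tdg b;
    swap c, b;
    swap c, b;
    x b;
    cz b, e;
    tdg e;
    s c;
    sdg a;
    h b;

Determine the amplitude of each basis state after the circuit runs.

After the circuit, the state carries amplitude sqrt(2)/2 on |00000>, -sqrt(2)/2 on |01000>, and 0 on every other basis state. Key observation: steps 3-4 multiply out to the identity, so the circuit reduces to the remaining gates.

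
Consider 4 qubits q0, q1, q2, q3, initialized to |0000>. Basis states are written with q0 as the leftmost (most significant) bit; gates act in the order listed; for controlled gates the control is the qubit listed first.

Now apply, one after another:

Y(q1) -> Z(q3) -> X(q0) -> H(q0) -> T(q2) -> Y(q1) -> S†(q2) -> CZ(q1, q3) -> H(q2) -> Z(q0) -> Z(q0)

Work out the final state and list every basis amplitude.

The resulting statevector has amplitude 1/2 on |0000>, 1/2 on |0010>, -1/2 on |1000>, -1/2 on |1010>, and 0 on every other basis state.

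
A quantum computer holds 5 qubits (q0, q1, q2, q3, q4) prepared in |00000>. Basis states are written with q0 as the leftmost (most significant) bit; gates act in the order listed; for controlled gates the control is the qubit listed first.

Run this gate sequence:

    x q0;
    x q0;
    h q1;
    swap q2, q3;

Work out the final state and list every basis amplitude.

The final amplitudes are sqrt(2)/2 on |00000>, sqrt(2)/2 on |01000>, and 0 on every other basis state. Key observation: the block from step 1 through step 2 cancels to the identity and can be dropped.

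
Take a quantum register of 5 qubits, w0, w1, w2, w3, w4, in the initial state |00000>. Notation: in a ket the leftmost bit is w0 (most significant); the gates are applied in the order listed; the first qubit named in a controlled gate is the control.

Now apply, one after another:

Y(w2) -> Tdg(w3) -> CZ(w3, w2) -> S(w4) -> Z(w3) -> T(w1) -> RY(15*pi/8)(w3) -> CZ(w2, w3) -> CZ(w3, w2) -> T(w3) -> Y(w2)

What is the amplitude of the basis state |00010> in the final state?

|00010> carries amplitude exp(I*pi/4)*sin(pi/16) in the final state.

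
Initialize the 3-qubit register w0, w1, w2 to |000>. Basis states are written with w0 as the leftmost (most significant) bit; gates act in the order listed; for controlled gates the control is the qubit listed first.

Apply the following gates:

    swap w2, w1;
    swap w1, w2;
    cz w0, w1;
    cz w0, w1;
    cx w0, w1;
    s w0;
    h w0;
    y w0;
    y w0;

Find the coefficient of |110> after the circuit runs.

The amplitude on |110> is 0.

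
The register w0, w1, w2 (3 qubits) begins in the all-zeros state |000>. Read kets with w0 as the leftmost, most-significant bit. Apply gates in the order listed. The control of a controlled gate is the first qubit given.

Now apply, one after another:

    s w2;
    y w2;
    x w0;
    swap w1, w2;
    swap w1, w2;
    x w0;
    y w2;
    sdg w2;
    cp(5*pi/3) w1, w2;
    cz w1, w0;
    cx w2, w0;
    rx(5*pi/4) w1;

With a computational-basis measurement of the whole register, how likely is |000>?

Outcome |000> occurs with probability 1/2 - sqrt(2)/4.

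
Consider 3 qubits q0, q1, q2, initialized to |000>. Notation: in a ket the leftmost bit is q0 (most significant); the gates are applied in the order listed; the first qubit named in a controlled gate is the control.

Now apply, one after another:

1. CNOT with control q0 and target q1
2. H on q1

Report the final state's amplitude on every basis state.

The final amplitudes are sqrt(2)/2 on |000>, sqrt(2)/2 on |010>, and 0 on every other basis state.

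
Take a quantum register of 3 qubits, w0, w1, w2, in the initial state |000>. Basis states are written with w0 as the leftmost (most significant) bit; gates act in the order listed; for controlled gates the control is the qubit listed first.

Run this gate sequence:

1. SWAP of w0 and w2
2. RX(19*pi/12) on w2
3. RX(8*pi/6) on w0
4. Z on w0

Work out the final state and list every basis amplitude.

After the circuit, the state carries amplitude sqrt(6 - 3*sqrt(2))/8 + sqrt(sqrt(2) + 2)/8 on |000>, -I*sqrt(2 - sqrt(2))/8 + I*sqrt(3*sqrt(2) + 6)/8 on |001>, 0 on |010>, 0 on |011>, -I*sqrt(3*sqrt(2) + 6)/8 - 3*I*sqrt(2 - sqrt(2))/8 on |100>, -sqrt(6 - 3*sqrt(2))/8 + 3*sqrt(sqrt(2) + 2)/8 on |101>, 0 on |110>, 0 on |111>.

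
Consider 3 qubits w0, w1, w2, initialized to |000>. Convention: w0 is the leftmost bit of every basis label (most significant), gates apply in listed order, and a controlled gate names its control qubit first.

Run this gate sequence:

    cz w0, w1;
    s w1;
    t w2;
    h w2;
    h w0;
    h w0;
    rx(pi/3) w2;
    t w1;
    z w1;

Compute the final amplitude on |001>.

The final state's coefficient on |001> equals sqrt(6)/4 - sqrt(2)*I/4.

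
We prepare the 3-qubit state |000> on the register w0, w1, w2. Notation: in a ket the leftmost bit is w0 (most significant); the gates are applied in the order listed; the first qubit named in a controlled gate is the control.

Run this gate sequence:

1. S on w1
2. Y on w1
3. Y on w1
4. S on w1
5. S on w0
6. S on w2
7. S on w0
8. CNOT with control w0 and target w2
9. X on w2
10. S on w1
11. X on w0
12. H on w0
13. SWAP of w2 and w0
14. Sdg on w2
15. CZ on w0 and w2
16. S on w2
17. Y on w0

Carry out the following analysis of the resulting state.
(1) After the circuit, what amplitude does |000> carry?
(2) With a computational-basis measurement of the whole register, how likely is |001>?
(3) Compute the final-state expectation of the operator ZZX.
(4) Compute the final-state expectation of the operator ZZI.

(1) |000> carries amplitude -sqrt(2)*I/2 in the final state.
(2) Outcome |001> occurs with probability 1/2.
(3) The observable ZZX averages to 1.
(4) In the final state, ZZI has expectation 1.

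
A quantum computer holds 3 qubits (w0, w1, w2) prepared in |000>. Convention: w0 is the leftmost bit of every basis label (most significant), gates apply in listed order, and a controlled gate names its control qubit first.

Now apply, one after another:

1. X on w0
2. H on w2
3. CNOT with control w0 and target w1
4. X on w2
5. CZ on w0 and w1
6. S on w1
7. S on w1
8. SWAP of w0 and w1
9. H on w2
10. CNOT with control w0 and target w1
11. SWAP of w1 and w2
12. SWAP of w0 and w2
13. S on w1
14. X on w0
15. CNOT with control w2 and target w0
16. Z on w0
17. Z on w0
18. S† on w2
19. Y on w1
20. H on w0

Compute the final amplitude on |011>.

The amplitude on |011> is sqrt(2)/2.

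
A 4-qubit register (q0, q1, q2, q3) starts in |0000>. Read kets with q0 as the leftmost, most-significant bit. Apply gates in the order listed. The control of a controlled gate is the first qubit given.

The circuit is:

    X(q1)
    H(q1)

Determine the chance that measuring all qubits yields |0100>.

Outcome |0100> occurs with probability 1/2.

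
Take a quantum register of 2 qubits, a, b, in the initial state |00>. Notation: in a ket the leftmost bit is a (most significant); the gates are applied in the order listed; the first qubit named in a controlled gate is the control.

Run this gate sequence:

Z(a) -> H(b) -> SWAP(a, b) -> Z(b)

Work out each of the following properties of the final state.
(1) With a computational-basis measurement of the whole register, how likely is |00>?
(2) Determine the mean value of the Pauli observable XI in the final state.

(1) A full measurement returns |00> with probability 1/2.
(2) The observable XI averages to 1.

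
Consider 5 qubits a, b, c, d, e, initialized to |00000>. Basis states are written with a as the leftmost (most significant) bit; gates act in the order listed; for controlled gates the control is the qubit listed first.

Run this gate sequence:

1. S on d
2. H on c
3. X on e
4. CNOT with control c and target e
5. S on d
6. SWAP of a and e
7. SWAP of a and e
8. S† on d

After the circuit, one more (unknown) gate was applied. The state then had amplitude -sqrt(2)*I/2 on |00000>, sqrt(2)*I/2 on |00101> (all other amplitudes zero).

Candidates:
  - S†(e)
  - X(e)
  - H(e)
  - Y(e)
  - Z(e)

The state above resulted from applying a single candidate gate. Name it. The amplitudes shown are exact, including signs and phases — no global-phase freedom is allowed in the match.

The unique candidate consistent with the amplitudes is Y(e).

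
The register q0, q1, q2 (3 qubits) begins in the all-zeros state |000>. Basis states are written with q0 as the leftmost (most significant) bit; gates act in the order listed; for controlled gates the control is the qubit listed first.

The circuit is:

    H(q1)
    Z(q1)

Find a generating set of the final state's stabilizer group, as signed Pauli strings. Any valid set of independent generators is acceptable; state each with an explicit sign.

The stabilizer group can be generated by -IXI, +ZII, +IIZ, among other valid generating sets.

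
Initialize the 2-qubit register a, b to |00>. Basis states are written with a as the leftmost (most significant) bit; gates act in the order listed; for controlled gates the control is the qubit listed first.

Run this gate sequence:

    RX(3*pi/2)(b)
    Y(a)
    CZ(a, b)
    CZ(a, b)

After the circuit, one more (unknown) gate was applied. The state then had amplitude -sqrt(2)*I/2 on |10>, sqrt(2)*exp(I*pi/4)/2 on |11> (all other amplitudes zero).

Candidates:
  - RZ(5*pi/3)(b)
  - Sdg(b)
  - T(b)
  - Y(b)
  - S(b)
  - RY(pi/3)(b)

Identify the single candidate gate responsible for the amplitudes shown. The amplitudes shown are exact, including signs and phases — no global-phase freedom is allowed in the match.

The applied gate was T(b). Key observation: gates 3-4 undo each other exactly, leaving only the rest of the circuit to track.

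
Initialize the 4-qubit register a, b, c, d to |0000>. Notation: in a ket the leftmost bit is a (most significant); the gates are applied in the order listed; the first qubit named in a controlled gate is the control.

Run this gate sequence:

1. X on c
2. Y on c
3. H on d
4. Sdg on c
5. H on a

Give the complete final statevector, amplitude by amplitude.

The resulting statevector has amplitude -I/2 on |0000>, -I/2 on |0001>, -I/2 on |1000>, -I/2 on |1001>, and 0 on every other basis state.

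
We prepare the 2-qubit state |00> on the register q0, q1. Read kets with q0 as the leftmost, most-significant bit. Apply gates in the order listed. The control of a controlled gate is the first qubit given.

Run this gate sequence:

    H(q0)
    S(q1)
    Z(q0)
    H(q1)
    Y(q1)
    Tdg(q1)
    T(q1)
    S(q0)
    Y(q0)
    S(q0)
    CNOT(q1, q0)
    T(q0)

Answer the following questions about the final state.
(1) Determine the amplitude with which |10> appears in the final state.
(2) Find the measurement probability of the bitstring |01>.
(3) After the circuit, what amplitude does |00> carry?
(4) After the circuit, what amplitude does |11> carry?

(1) |10> carries amplitude exp(3*I*pi/4)/2 in the final state.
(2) A full measurement returns |01> with probability 1/4.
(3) The amplitude on |00> is I/2.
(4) The final state's coefficient on |11> equals -exp(3*I*pi/4)/2.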